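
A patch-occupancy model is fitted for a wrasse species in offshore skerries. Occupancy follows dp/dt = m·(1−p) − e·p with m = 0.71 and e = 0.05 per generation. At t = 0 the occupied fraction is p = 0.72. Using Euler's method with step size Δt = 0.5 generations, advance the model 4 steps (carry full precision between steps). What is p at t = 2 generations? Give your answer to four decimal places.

0.9026

Update rule: p ← p + [m·(1−p) − e·p]·Δt with Δt = 0.5.
t = 0.5: p = 0.72000 + (+0.08140) = 0.80140
t = 1: p = 0.80140 + (+0.05047) = 0.85187
t = 1.5: p = 0.85187 + (+0.03129) = 0.88316
t = 2: p = 0.88316 + (+0.01940) = 0.90256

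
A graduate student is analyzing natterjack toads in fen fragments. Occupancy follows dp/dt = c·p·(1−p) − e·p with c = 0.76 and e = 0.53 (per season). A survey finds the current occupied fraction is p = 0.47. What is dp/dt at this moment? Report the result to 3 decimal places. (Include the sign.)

Colonization term: c·p·(1−p) = 0.76×0.47×0.5300 = 0.18932.
Extinction term: e·p = 0.24910.
dp/dt = 0.18932 − 0.24910 = -0.05978.

-0.060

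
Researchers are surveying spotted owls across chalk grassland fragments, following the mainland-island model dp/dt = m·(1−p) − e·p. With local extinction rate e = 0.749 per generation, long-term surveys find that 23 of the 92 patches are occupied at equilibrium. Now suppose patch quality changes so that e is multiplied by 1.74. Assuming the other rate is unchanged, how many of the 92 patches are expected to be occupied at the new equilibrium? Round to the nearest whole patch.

15

Observed p* = 23/92 = 0.25000.
Balance m(1−p*) = e·p* gives m = e·p*/(1−p*) = 0.749×0.25000/0.75000 = 0.24967.
New p* = m/(m+e) = 0.24967/(0.24967+1.30326) = 0.16077.
Expected occupied = 92 × 0.16077 = 14.79 ≈ 15.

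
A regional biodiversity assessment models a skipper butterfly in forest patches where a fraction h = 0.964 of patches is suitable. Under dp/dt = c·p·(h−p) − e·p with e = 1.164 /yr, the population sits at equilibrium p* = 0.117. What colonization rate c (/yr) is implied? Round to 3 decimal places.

1.374

At equilibrium c(h−p*) = e, so c = e/(h−p*).
c = 1.164/(0.964 − 0.117) = 1.164/0.8470 = 1.3743.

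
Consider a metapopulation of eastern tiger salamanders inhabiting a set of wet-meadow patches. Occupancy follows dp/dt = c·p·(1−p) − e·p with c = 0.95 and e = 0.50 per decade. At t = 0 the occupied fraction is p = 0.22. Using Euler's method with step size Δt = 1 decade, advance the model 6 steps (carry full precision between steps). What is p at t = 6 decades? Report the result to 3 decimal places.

Update rule: p ← p + [c·p·(1−p) − e·p]·Δt with Δt = 1.
p: 0.22000 → 0.27302  (Δp = +0.05302)
p: 0.27302 → 0.32507  (Δp = +0.05205)
p: 0.32507 → 0.37096  (Δp = +0.04590)
p: 0.37096 → 0.40716  (Δp = +0.03620)
p: 0.40716 → 0.43289  (Δp = +0.02573)
p: 0.43289 → 0.44967  (Δp = +0.01678)

0.450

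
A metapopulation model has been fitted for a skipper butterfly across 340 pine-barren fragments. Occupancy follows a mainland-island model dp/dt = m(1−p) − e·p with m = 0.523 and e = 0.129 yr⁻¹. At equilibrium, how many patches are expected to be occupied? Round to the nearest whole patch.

p* = m/(m+e) = 0.523/0.6520 = 0.8021.
Expected occupied patches = N × p* = 340 × 0.8021 = 272.73 ≈ 273.

273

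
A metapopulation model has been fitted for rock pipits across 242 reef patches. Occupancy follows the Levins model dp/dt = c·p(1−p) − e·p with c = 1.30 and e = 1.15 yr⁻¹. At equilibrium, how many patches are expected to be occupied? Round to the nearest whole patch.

p* = 1 − e/c = 1 − 1.15/1.30 = 0.1154.
Expected occupied patches = N × p* = 242 × 0.1154 = 27.92 ≈ 28.

28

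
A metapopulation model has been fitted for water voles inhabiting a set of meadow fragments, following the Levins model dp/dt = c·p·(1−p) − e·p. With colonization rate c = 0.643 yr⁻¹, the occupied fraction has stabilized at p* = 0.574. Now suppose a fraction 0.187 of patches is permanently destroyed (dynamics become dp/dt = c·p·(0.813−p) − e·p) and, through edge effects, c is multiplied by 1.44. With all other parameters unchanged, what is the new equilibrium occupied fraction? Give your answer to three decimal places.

Balance c(1−p*) = e gives e = 0.643×(1 − 0.57400) = 0.27392.
New p* = 0.813 − e/c = 0.813 − 0.27392/0.92592 = 0.51716.

0.517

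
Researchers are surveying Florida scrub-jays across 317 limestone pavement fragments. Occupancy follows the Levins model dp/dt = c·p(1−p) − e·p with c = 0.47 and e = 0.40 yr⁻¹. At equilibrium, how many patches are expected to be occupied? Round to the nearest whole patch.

47

p* = 1 − e/c = 1 − 0.40/0.47 = 0.1489.
Expected occupied patches = N × p* = 317 × 0.1489 = 47.21 ≈ 47.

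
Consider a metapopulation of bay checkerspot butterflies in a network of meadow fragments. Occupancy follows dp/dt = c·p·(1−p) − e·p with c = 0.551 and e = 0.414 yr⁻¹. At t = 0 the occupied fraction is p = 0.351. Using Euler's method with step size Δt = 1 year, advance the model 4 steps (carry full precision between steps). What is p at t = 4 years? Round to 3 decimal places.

0.295

Update rule: p ← p + [c·p·(1−p) − e·p]·Δt with Δt = 1.
p: 0.35100 → 0.33120  (Δp = -0.01980)
p: 0.33120 → 0.31614  (Δp = -0.01507)
p: 0.31614 → 0.30438  (Δp = -0.01176)
p: 0.30438 → 0.29503  (Δp = -0.00935)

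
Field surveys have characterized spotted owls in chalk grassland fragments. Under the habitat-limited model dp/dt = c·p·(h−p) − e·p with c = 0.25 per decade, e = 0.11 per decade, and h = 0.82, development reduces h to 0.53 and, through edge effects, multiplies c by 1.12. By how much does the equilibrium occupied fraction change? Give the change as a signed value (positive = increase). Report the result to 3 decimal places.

Before: p* = h − e/c = 0.82 − 0.11/0.25 = 0.82 − 0.4400 = 0.3800.
After: c = 0.28, e = 0.11, h = 0.53; p* = 0.53 − 0.11/0.28 = 0.1371.
Δp* = 0.1371 − 0.3800 = -0.2429.

-0.243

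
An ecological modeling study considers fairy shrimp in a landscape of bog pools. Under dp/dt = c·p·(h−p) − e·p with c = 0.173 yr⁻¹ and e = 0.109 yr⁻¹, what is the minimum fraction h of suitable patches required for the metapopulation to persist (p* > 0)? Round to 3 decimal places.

p* = h − e/c is positive only when h > e/c.
h_min = e/c = 0.109/0.173 = 0.6301.

0.630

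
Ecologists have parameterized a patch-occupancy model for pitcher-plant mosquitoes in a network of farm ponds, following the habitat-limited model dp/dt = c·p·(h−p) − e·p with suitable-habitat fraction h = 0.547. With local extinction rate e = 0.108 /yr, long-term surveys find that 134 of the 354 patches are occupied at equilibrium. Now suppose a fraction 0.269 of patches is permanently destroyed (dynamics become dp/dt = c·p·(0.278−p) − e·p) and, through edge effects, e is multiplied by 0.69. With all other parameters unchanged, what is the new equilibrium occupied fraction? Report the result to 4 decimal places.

0.1618

Observed p* = 134/354 = 0.37853.
Balance c(h−p*) = e gives c = e/(0.547 − 0.37853) = 0.108/0.16847 = 0.64106.
New p* = 0.278 − e/c = 0.278 − 0.07452/0.64106 = 0.16176.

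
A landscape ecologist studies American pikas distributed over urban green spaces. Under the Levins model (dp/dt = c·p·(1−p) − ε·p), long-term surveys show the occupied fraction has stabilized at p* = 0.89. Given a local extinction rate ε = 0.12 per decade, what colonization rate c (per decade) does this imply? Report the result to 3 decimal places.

1.091

At equilibrium c(1−p*) = ε, so c = ε/(1−p*).
c = 0.12/(1 − 0.89) = 0.12/0.1100 = 1.0909.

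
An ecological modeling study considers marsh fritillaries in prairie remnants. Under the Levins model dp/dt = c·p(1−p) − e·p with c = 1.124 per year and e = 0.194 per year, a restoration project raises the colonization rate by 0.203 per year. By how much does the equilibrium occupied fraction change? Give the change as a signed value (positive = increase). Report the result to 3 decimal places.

Before: p* = 1 − 0.194/1.124 = 0.8274.
After the change, c = 1.327, e = 0.194, so p* = 1 − 0.194/1.327 = 0.8538.
Δp* = 0.8538 − 0.8274 = +0.0264.

0.026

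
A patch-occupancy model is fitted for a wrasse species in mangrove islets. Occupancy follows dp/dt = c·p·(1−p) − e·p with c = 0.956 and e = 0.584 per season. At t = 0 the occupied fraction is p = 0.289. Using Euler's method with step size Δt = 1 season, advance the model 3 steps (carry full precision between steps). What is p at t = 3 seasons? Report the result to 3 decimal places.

Update rule: p ← p + [c·p·(1−p) − e·p]·Δt with Δt = 1.
step 1: Δp = +0.02766, p = 0.31666
step 2: Δp = +0.02194, p = 0.33860
step 3: Δp = +0.01635, p = 0.35495

0.355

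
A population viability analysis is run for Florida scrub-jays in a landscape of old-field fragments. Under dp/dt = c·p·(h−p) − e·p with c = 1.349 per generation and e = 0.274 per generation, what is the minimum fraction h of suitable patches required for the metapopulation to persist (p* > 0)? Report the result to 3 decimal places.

p* = h − e/c is positive only when h > e/c.
h_min = e/c = 0.274/1.349 = 0.2031.

0.203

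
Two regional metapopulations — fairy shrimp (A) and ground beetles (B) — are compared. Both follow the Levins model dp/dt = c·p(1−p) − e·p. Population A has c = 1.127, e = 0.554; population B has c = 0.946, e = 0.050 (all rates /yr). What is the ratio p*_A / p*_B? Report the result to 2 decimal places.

0.54

A: p*_A = 1 − 0.554/1.127 = 0.5084.
B: p*_B = 1 − 0.050/0.946 = 0.9471.
p*_A / p*_B = 0.5084/0.9471 = 0.5368.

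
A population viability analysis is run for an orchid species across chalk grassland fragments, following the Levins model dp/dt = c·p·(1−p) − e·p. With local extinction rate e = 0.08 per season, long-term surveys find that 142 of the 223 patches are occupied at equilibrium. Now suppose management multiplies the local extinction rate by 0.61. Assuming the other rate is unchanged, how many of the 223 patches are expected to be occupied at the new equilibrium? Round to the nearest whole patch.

Observed p* = 142/223 = 0.63677.
Balance c(1−p*) = e gives c = e/(1 − 0.63677) = 0.08/0.36323 = 0.22025.
New p* = 1 − e/c = 1 − 0.04880/0.22025 = 0.77843.
Expected occupied = 223 × 0.77843 = 173.59 ≈ 174.

174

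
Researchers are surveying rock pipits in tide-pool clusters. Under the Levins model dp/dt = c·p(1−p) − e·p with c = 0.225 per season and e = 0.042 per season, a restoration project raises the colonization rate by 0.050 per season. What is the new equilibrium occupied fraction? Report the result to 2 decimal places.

0.85

Before: p* = 1 − 0.042/0.225 = 0.8133.
After the change, c = 0.275, e = 0.042, so p* = 1 − 0.042/0.275 = 0.8473.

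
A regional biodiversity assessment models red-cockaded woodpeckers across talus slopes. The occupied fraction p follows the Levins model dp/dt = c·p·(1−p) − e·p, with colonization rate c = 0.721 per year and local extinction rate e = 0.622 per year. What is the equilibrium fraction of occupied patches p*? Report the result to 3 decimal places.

0.137

At equilibrium, colonization balances extinction: c·p*·(1−p*) = e·p*.
So p* = 1 − e/c = 1 − 0.622/0.721 = 1 − 0.8627 = 0.1373.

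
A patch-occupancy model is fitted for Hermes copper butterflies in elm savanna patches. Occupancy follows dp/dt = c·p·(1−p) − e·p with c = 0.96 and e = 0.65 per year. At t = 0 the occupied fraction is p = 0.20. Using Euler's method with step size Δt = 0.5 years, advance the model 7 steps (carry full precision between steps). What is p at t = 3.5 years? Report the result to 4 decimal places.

Update rule: p ← p + [c·p·(1−p) − e·p]·Δt with Δt = 0.5.
p: 0.20000 → 0.21180  (Δp = +0.01180)
p: 0.21180 → 0.22310  (Δp = +0.01130)
p: 0.22310 → 0.23379  (Δp = +0.01069)
p: 0.23379 → 0.24379  (Δp = +0.01000)
p: 0.24379 → 0.25305  (Δp = +0.00926)
p: 0.25305 → 0.26153  (Δp = +0.00849)
p: 0.26153 → 0.26924  (Δp = +0.00771)

0.2692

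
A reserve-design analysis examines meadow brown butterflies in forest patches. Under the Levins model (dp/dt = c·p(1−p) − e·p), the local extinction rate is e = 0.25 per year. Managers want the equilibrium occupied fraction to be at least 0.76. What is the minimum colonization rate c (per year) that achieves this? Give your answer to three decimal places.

1.042

p* = 1 − e/c ≥ 0.76 requires e/c ≤ 0.2400, i.e. c ≥ e/0.2400.
c_min = 0.25/0.2400 = 1.0417.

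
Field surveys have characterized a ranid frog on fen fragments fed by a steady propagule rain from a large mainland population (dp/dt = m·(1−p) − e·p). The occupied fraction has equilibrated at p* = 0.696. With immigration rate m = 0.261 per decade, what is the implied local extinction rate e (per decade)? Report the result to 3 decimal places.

0.114

At equilibrium m(1−p*) = e·p*, so e = m(1−p*)/p*.
e = 0.261 × 0.3040 / 0.696 = 0.1140.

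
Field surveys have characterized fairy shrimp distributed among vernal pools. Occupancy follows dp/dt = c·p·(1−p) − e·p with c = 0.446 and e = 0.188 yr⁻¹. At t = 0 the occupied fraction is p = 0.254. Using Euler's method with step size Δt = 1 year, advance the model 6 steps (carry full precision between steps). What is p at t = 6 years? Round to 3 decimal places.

Update rule: p ← p + [c·p·(1−p) − e·p]·Δt with Δt = 1.
p: 0.25400 → 0.29076  (Δp = +0.03676)
p: 0.29076 → 0.32807  (Δp = +0.03731)
p: 0.32807 → 0.36471  (Δp = +0.03664)
p: 0.36471 → 0.39948  (Δp = +0.03477)
p: 0.39948 → 0.43137  (Δp = +0.03189)
p: 0.43137 → 0.45967  (Δp = +0.02830)

0.460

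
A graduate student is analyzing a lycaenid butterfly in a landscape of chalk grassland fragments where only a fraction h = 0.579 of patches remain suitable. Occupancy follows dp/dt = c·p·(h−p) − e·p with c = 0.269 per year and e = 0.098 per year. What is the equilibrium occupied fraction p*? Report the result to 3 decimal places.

0.215

Setting dp/dt = 0 and dividing by p* gives c·(h−p*) = e.
So p* = h − e/c = 0.579 − 0.098/0.269 = 0.579 − 0.3643 = 0.2147.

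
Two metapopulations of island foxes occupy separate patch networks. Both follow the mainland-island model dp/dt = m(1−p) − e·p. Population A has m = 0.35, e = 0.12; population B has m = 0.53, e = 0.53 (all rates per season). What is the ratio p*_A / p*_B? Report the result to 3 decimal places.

1.489

A: p*_A = m/(m+e) = 0.35/0.4700 = 0.7447.
B: p*_B = 0.53/1.0600 = 0.5000.
p*_A / p*_B = 0.7447/0.5000 = 1.4894.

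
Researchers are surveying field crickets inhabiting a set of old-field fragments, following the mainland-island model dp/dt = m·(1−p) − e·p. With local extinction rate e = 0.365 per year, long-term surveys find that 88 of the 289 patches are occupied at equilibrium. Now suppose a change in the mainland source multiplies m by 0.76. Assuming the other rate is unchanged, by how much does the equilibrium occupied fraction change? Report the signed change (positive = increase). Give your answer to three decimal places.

Observed p* = 88/289 = 0.30450.
Balance m(1−p*) = e·p* gives m = e·p*/(1−p*) = 0.365×0.30450/0.69550 = 0.15980.
New p* = m/(m+e) = 0.12145/(0.12145+0.36500) = 0.24967.
Δp* = 0.24967 − 0.30450 = -0.05483.

-0.055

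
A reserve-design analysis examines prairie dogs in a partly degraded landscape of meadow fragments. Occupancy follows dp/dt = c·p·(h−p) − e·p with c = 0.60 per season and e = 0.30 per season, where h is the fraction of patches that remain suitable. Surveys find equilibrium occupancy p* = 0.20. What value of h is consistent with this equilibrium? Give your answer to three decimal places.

0.700

At equilibrium c(h−p*) = e, so h = p* + e/c.
h = 0.20 + 0.30/0.60 = 0.20 + 0.5000 = 0.7000.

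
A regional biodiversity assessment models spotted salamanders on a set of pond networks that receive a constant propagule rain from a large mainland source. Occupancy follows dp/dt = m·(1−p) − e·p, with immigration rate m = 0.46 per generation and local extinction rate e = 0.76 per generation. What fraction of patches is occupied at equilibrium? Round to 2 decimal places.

0.38

Setting dp/dt = 0: m − m·p* = e·p*, so m = (m+e)·p*.
p* = m/(m+e) = 0.46/(0.46+0.76) = 0.46/1.2200 = 0.3770.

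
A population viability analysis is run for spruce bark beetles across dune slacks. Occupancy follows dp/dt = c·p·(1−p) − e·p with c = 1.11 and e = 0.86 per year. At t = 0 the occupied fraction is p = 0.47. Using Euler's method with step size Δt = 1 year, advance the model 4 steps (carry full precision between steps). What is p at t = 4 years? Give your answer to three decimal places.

0.259

Update rule: p ← p + [c·p·(1−p) − e·p]·Δt with Δt = 1.
  1  |  dp/dt·Δt = -0.127699  |  p_1 = 0.342301
  2  |  dp/dt·Δt = -0.044483  |  p_2 = 0.297818
  3  |  dp/dt·Δt = -0.023997  |  p_3 = 0.273820
  4  |  dp/dt·Δt = -0.014770  |  p_4 = 0.259050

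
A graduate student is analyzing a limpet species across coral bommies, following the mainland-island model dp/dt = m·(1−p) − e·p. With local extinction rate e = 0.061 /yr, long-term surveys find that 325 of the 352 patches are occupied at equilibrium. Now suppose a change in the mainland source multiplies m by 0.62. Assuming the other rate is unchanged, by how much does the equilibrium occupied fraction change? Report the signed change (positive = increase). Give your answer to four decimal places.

-0.0415

Observed p* = 325/352 = 0.92330.
Balance m(1−p*) = e·p* gives m = e·p*/(1−p*) = 0.061×0.92330/0.07670 = 0.73431.
New p* = m/(m+e) = 0.45527/(0.45527+0.06100) = 0.88184.
Δp* = 0.88184 − 0.92330 = -0.04146.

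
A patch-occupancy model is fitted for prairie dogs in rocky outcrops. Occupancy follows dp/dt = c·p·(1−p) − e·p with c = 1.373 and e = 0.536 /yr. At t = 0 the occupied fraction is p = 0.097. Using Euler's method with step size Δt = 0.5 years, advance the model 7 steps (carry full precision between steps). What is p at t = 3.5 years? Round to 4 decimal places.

Update rule: p ← p + [c·p·(1−p) − e·p]·Δt with Δt = 0.5.
t = 0.5: p = 0.09700 + (+0.03414) = 0.13114
t = 1: p = 0.13114 + (+0.04307) = 0.17421
t = 1.5: p = 0.17421 + (+0.05207) = 0.22628
t = 2: p = 0.22628 + (+0.05955) = 0.28583
t = 2.5: p = 0.28583 + (+0.06353) = 0.34936
t = 3: p = 0.34936 + (+0.06242) = 0.41178
t = 3.5: p = 0.41178 + (+0.05592) = 0.46771

0.4677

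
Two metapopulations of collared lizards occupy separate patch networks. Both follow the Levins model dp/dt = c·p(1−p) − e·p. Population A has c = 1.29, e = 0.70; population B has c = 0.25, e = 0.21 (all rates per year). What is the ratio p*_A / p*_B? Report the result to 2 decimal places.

A: p*_A = 1 − 0.70/1.29 = 0.4574.
B: p*_B = 1 − 0.21/0.25 = 0.1600.
p*_A / p*_B = 0.4574/0.1600 = 2.8585.

2.86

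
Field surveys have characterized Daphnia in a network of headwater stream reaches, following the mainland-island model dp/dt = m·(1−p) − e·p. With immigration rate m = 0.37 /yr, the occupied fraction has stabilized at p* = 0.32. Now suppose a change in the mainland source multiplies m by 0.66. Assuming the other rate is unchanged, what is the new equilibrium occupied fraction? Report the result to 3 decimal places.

0.237

Balance m(1−p*) = e·p* gives e = m(1−p*)/p* = 0.37×0.68000/0.32000 = 0.78625.
New p* = m/(m+e) = 0.24420/(0.24420+0.78625) = 0.23698.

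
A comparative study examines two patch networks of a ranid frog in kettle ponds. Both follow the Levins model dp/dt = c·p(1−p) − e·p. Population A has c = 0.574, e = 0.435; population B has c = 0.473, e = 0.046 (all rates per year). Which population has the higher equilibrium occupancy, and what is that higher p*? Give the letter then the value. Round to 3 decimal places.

B, 0.903

A: p*_A = 1 − 0.435/0.574 = 0.2422.
B: p*_B = 1 − 0.046/0.473 = 0.9027.
B is higher at 0.9027.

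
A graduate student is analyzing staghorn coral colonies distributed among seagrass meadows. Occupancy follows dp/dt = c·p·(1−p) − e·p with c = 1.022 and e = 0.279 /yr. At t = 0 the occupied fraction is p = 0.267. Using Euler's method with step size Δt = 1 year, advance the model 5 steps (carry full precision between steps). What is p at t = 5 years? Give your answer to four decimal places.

0.7176

Update rule: p ← p + [c·p·(1−p) − e·p]·Δt with Δt = 1.
  1  |  dp/dt·Δt = +0.125524  |  p_1 = 0.392524
  2  |  dp/dt·Δt = +0.134181  |  p_2 = 0.526704
  3  |  dp/dt·Δt = +0.107821  |  p_3 = 0.634525
  4  |  dp/dt·Δt = +0.059972  |  p_4 = 0.694497
  5  |  dp/dt·Δt = +0.023074  |  p_5 = 0.717571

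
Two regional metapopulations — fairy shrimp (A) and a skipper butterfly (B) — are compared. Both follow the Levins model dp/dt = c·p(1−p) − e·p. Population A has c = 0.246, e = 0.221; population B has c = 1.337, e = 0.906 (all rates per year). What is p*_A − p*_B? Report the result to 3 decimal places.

A: p*_A = 1 − 0.221/0.246 = 0.1016.
B: p*_B = 1 − 0.906/1.337 = 0.3224.
p*_A − p*_B = 0.1016 − 0.3224 = -0.2207.

-0.221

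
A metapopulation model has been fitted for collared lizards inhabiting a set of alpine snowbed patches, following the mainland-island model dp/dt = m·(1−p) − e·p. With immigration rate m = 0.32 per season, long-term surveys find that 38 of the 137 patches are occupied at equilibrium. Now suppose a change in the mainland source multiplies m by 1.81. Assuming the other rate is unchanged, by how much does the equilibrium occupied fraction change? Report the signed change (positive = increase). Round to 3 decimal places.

Observed p* = 38/137 = 0.27737.
Balance m(1−p*) = e·p* gives e = m(1−p*)/p* = 0.32×0.72263/0.27737 = 0.83369.
New p* = m/(m+e) = 0.57920/(0.57920+0.83369) = 0.40994.
Δp* = 0.40994 − 0.27737 = +0.13257.

0.133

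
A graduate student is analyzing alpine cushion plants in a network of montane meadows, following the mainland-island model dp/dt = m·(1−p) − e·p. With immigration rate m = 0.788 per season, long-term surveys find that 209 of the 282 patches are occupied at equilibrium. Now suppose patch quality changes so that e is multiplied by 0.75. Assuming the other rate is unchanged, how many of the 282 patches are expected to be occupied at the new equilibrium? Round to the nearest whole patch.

Observed p* = 209/282 = 0.74113.
Balance m(1−p*) = e·p* gives e = m(1−p*)/p* = 0.788×0.25887/0.74113 = 0.27524.
New p* = m/(m+e) = 0.78800/(0.78800+0.20643) = 0.79241.
Expected occupied = 282 × 0.79241 = 223.46 ≈ 223.

223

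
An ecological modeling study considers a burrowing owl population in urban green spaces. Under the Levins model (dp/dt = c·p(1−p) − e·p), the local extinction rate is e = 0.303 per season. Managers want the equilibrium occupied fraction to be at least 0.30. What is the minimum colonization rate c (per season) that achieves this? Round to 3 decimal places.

0.433

p* = 1 − e/c ≥ 0.30 requires e/c ≤ 0.7000, i.e. c ≥ e/0.7000.
c_min = 0.303/0.7000 = 0.4329.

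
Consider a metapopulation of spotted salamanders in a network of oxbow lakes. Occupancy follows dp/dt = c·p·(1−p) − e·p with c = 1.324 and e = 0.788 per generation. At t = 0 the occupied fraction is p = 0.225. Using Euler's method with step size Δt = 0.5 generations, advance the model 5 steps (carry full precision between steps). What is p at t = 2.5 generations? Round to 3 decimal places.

Update rule: p ← p + [c·p·(1−p) − e·p]·Δt with Δt = 0.5.
p: 0.22500 → 0.25179  (Δp = +0.02679)
p: 0.25179 → 0.27730  (Δp = +0.02551)
p: 0.27730 → 0.30071  (Δp = +0.02341)
p: 0.30071 → 0.32144  (Δp = +0.02073)
p: 0.32144 → 0.33918  (Δp = +0.01775)

0.339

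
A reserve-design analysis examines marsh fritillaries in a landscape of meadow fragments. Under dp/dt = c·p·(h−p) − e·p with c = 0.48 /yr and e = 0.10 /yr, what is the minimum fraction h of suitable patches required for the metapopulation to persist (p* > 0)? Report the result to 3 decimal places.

0.208

p* = h − e/c is positive only when h > e/c.
h_min = e/c = 0.10/0.48 = 0.2083.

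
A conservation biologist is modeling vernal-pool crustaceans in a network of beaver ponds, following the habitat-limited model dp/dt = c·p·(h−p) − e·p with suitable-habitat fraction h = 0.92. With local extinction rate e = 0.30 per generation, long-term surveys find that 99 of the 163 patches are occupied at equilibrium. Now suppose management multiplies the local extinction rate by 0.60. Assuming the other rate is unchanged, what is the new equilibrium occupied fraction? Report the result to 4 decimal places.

0.7324

Observed p* = 99/163 = 0.60736.
Balance c(h−p*) = e gives c = e/(0.92 − 0.60736) = 0.30/0.31264 = 0.95957.
New p* = 0.92 − e/c = 0.92 − 0.18000/0.95957 = 0.73242.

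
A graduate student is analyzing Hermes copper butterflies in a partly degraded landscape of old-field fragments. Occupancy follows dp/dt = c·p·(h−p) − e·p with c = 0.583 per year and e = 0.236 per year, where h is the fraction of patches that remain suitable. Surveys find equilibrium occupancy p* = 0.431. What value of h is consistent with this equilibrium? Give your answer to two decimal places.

At equilibrium c(h−p*) = e, so h = p* + e/c.
h = 0.431 + 0.236/0.583 = 0.431 + 0.4048 = 0.8358.

0.84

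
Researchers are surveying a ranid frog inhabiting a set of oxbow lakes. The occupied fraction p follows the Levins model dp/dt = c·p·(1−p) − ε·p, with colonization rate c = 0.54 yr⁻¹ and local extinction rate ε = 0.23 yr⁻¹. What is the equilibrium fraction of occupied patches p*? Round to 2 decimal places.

0.57

Setting dp/dt = 0 and dividing through by p* gives c·(1−p*) = ε.
So p* = 1 − ε/c = 1 − 0.23/0.54 = 1 − 0.4259 = 0.5741.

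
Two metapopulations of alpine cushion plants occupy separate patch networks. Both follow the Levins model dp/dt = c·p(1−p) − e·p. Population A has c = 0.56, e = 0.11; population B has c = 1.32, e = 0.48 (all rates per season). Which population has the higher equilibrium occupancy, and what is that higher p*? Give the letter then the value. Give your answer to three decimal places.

A, 0.804

A: p*_A = 1 − 0.11/0.56 = 0.8036.
B: p*_B = 1 − 0.48/1.32 = 0.6364.
A is higher at 0.8036.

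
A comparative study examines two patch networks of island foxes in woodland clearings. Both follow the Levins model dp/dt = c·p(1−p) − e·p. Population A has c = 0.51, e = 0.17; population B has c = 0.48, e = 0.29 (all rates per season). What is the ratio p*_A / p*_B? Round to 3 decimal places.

1.684

A: p*_A = 1 − 0.17/0.51 = 0.6667.
B: p*_B = 1 − 0.29/0.48 = 0.3958.
p*_A / p*_B = 0.6667/0.3958 = 1.6842.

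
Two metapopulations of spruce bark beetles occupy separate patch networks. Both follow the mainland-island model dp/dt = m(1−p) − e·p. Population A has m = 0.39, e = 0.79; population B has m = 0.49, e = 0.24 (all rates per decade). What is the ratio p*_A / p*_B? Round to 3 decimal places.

A: p*_A = m/(m+e) = 0.39/1.1800 = 0.3305.
B: p*_B = 0.49/0.7300 = 0.6712.
p*_A / p*_B = 0.3305/0.6712 = 0.4924.

0.492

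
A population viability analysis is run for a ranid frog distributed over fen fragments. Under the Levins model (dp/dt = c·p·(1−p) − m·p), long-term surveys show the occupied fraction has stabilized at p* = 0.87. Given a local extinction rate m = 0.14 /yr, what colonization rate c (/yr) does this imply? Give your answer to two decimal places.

1.08

At equilibrium c(1−p*) = m, so c = m/(1−p*).
c = 0.14/(1 − 0.87) = 0.14/0.1300 = 1.0769.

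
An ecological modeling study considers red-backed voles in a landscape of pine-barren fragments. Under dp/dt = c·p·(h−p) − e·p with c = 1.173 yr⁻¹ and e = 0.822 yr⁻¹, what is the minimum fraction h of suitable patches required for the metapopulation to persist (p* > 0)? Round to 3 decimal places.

p* = h − e/c is positive only when h > e/c.
h_min = e/c = 0.822/1.173 = 0.7008.

0.701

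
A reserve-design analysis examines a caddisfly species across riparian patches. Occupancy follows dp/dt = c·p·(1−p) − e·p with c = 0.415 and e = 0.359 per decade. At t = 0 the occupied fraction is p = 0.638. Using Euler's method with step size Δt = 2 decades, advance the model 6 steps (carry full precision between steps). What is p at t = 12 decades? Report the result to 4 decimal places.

Update rule: p ← p + [c·p·(1−p) − e·p]·Δt with Δt = 2.
t = 2: p = 0.63800 + (-0.26639) = 0.37161
t = 4: p = 0.37161 + (-0.07300) = 0.29861
t = 6: p = 0.29861 + (-0.04057) = 0.25805
t = 8: p = 0.25805 + (-0.02637) = 0.23168
t = 10: p = 0.23168 + (-0.01860) = 0.21308
t = 12: p = 0.21308 + (-0.01382) = 0.19926

0.1993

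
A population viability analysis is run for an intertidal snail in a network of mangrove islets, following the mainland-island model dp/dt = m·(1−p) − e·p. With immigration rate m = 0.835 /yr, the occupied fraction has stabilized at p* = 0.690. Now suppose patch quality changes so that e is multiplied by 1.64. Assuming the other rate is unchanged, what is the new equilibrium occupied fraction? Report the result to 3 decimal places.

Balance m(1−p*) = e·p* gives e = m(1−p*)/p* = 0.835×0.31000/0.69000 = 0.37514.
New p* = m/(m+e) = 0.83500/(0.83500+0.61523) = 0.57577.

0.576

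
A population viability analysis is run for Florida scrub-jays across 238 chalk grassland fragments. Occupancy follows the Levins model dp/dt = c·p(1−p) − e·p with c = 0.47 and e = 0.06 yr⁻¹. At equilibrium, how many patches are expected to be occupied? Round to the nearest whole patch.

p* = 1 − e/c = 1 − 0.06/0.47 = 0.8723.
Expected occupied patches = N × p* = 238 × 0.8723 = 207.62 ≈ 208.

208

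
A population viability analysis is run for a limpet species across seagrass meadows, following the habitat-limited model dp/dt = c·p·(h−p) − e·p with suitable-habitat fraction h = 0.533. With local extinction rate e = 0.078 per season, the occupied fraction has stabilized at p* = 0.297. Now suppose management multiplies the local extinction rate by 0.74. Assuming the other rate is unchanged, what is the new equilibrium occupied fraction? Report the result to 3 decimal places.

0.358

Balance c(h−p*) = e gives c = e/(0.533 − 0.29700) = 0.078/0.23600 = 0.33051.
New p* = 0.533 − e/c = 0.533 − 0.05772/0.33051 = 0.35836.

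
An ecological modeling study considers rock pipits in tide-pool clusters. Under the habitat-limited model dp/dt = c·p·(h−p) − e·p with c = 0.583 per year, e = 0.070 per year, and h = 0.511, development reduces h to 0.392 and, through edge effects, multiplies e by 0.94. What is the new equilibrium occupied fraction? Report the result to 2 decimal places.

0.28

Before: p* = h − e/c = 0.511 − 0.070/0.583 = 0.511 − 0.1201 = 0.3909.
After: c = 0.583, e = 0.0658, h = 0.392; p* = 0.392 − 0.0658/0.583 = 0.2791.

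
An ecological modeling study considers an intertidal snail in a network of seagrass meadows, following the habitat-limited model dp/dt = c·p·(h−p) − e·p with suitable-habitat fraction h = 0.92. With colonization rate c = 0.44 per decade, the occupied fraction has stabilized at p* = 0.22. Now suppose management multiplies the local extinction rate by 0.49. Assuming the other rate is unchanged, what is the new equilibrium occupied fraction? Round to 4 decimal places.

Balance c(h−p*) = e gives e = 0.44×(0.92 − 0.22000) = 0.30800.
New p* = 0.92 − e/c = 0.92 − 0.15092/0.44000 = 0.57700.

0.5770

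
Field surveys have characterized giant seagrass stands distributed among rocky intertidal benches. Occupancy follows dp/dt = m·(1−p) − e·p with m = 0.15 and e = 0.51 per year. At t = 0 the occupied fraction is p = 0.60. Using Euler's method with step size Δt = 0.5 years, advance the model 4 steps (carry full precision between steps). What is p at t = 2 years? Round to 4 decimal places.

Update rule: p ← p + [m·(1−p) − e·p]·Δt with Δt = 0.5.
p: 0.60000 → 0.47700  (Δp = -0.12300)
p: 0.47700 → 0.39459  (Δp = -0.08241)
p: 0.39459 → 0.33938  (Δp = -0.05521)
p: 0.33938 → 0.30238  (Δp = -0.03699)

0.3024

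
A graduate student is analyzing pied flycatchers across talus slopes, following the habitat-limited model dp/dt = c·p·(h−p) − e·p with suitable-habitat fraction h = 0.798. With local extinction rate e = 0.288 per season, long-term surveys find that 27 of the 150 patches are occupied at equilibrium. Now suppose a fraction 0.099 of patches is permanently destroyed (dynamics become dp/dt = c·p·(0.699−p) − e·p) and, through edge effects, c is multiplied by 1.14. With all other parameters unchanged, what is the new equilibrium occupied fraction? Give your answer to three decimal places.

0.157

Observed p* = 27/150 = 0.18000.
Balance c(h−p*) = e gives c = e/(0.798 − 0.18000) = 0.288/0.61800 = 0.46602.
New p* = 0.699 − e/c = 0.699 − 0.28800/0.53126 = 0.15689.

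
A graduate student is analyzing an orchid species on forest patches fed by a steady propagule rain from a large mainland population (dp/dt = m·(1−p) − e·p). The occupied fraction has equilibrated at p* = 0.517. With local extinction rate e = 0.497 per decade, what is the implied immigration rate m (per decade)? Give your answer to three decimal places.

0.532

At equilibrium m(1−p*) = e·p*, so m = e·p*/(1−p*).
m = 0.497 × 0.517 / 0.4830 = 0.2569/0.4830 = 0.5320.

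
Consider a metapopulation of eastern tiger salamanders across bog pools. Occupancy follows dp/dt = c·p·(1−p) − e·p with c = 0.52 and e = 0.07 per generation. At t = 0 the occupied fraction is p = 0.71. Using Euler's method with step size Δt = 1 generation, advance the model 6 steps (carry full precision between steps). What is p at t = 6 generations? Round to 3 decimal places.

Update rule: p ← p + [c·p·(1−p) − e·p]·Δt with Δt = 1.
t = 1: p = 0.71000 + (+0.05737) = 0.76737
t = 2: p = 0.76737 + (+0.03911) = 0.80648
t = 3: p = 0.80648 + (+0.02470) = 0.83118
t = 4: p = 0.83118 + (+0.01478) = 0.84597
t = 5: p = 0.84597 + (+0.00854) = 0.85451
t = 6: p = 0.85451 + (+0.00483) = 0.85934

0.859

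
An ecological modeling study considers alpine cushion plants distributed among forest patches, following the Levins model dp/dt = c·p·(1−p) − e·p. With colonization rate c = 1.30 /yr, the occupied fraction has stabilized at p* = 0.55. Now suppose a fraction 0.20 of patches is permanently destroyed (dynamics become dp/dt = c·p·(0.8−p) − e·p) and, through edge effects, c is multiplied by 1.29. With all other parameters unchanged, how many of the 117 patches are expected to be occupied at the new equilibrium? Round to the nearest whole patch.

53

Balance c(1−p*) = e gives e = 1.30×(1 − 0.55000) = 0.58500.
New p* = 0.8 − e/c = 0.8 − 0.58500/1.67700 = 0.45116.
Expected occupied = 117 × 0.45116 = 52.79 ≈ 53.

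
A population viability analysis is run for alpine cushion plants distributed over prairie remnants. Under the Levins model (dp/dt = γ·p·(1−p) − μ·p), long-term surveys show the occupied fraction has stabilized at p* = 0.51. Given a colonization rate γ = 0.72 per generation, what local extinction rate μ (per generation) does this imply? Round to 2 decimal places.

At equilibrium γ(1−p*) = μ.
μ = 0.72 × (1 − 0.51) = 0.72 × 0.4900 = 0.3528.

0.35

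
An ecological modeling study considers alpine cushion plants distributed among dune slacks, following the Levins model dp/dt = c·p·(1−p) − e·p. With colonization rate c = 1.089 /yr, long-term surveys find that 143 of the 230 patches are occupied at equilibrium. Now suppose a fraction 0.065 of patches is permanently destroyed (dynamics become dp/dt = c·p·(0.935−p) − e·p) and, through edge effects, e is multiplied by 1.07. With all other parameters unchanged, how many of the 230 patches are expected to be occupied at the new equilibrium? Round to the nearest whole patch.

122

Observed p* = 143/230 = 0.62174.
Balance c(1−p*) = e gives e = 1.089×(1 − 0.62174) = 0.41193.
New p* = 0.935 − e/c = 0.935 − 0.44077/1.08900 = 0.53025.
Expected occupied = 230 × 0.53025 = 121.96 ≈ 122.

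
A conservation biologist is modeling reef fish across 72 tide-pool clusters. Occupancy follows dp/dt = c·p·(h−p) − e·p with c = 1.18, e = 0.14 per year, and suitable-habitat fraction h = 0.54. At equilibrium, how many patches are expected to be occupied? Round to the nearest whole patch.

30

p* = h − e/c = 0.54 − 0.1186 = 0.4214.
Expected occupied patches = N × p* = 72 × 0.4214 = 30.34 ≈ 30.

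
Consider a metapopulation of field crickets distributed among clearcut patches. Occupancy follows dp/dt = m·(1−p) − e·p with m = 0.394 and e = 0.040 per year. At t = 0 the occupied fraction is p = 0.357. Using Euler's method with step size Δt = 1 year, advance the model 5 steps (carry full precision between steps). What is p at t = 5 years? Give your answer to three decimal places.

0.876

Update rule: p ← p + [m·(1−p) − e·p]·Δt with Δt = 1.
step 1: Δp = +0.23906, p = 0.59606
step 2: Δp = +0.13531, p = 0.73137
step 3: Δp = +0.07658, p = 0.80796
step 4: Δp = +0.04335, p = 0.85130
step 5: Δp = +0.02453, p = 0.87584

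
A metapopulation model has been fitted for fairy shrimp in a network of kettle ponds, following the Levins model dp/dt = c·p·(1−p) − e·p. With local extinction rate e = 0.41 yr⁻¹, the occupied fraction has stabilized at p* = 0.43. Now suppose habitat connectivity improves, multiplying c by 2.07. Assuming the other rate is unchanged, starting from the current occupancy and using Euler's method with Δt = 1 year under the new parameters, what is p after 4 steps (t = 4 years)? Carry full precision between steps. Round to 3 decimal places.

Balance c(1−p*) = e gives c = e/(1 − 0.43000) = 0.41/0.57000 = 0.71930.
Starting from p₀ = 0.43000; update p ← p + (dp/dt)·Δt with the new parameters.
step 1: Δp = +0.18864, p = 0.61864
step 2: Δp = +0.09764, p = 0.71628
step 3: Δp = +0.00892, p = 0.72519
step 4: Δp = -0.00060, p = 0.72459

0.725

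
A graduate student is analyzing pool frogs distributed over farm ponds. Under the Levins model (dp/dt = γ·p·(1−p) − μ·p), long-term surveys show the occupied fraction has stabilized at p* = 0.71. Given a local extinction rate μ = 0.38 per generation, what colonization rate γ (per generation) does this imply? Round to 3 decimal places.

At equilibrium γ(1−p*) = μ, so γ = μ/(1−p*).
γ = 0.38/(1 − 0.71) = 0.38/0.2900 = 1.3103.

1.310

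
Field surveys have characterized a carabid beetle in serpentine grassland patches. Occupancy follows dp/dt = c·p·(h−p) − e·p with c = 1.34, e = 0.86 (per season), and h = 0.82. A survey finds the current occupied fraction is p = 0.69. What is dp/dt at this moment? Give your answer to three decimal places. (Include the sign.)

-0.473

Colonization term: c·p·(h−p) = 1.34×0.69×0.1300 = 0.12020.
Extinction term: e·p = 0.59340.
dp/dt = 0.12020 − 0.59340 = -0.47320.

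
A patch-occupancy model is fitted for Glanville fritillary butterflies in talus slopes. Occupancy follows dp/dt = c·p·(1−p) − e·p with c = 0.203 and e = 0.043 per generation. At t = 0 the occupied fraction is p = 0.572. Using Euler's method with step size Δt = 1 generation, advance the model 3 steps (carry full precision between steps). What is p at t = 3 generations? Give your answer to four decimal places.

0.6414

Update rule: p ← p + [c·p·(1−p) − e·p]·Δt with Δt = 1.
step 1: Δp = +0.02510, p = 0.59710
step 2: Δp = +0.02316, p = 0.62026
step 3: Δp = +0.02114, p = 0.64140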